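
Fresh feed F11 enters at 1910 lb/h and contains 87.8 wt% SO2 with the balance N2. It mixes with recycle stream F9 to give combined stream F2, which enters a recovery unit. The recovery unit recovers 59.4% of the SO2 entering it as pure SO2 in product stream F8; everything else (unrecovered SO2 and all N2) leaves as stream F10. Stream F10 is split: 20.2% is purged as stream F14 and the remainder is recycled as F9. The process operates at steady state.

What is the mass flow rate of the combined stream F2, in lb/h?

3634 lb/h

N2 enters only via F11 and leaves only via the purge: 1910×0.122 = 0.202×(N2 in F10), and the recovery unit passes all N2, so N2 in F2 = N2 in F10 = 1153.6 lb/h.
SO2 in F2: m_A = 1910×0.878 + (1−0.202)·(1−0.594)·m_A, so m_A = 1677/0.6760 = 2480.7 lb/h.
F2 = 2480.7 + 1153.6 = 3634.3 lb/h.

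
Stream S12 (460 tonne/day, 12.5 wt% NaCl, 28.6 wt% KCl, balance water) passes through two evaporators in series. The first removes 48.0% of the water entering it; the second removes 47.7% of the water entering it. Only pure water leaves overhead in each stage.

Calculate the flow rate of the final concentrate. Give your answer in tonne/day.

262.7 tonne/day

water in feed = 460×0.589 = 270.94 tonne/day.
After stage 1: water left = (1−0.480)×270.94 = 140.89; stream total = 329.95 tonne/day.
After stage 2: water left = (1−0.477)×140.89 = 73.685; final concentrate = 262.74 tonne/day.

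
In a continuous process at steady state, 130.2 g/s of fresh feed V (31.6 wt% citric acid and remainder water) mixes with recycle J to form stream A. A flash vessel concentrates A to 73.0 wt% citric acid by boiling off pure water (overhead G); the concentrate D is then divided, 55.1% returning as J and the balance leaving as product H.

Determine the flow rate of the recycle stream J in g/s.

Overall citric acid balance (none leaves overhead): citric acid in fresh feed = citric acid in product, i.e. 130.2×0.316 = (1−0.551)·D·0.730.
D = 41.143/(0.730×0.449) = 125.52 g/s.
Recycle J = 0.551×125.52 = 69.164 g/s.

69.16 g/s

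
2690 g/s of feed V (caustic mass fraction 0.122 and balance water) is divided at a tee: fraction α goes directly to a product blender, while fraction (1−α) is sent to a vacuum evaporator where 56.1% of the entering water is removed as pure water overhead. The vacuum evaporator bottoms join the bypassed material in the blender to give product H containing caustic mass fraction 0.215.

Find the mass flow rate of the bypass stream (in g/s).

327.7 g/s

All 2690×0.122 = 328.18 g/s of caustic reaches H, so H = 328.18/0.215 = 1526.4 g/s and vapour = 1163.6 g/s.
The evaporator receives (1−α)·2690 of feed at 0.878 water and removes 0.561 of that water:
0.561×0.878×(1−α)×2690 = 1163.6
(1−α) = 1163.6/1325 = 0.8782;  α = 0.1218.
Bypass flow = 0.1218×2690 = 327.68 g/s.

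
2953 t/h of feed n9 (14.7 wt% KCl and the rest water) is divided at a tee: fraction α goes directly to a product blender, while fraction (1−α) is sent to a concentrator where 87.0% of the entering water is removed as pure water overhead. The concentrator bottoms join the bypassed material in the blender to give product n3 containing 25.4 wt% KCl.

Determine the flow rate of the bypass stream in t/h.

All 2953×0.147 = 434.09 t/h of KCl reaches n3, so n3 = 434.09/0.254 = 1709 t/h and vapour = 1244 t/h.
The evaporator receives (1−α)·2953 of feed at 0.853 water and removes 0.870 of that water:
0.870×0.853×(1−α)×2953 = 1244
(1−α) = 1244/2191.5 = 0.5677;  α = 0.4323.
Bypass flow = 0.4323×2953 = 1276.7 t/h.

1277 t/h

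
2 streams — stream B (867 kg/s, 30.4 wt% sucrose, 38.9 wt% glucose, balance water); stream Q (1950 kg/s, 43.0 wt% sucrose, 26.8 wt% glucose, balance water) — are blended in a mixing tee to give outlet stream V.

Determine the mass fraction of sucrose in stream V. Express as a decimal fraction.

Total flow out = 867 + 1950 = 2817 kg/s.
sucrose in = 867×0.304 + 1950×0.430 = 1102.1 kg/s.
sucrose mass fraction in V = 1102.1/2817 = 0.391.

0.391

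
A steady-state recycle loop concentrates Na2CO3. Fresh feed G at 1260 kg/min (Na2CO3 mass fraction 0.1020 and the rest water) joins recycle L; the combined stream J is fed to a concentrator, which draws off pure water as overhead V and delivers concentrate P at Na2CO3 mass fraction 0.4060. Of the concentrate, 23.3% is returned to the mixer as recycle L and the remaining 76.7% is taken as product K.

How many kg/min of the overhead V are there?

Overall Na2CO3 balance (none leaves overhead): Na2CO3 in fresh feed = Na2CO3 in product, i.e. 1260×0.102 = (1−0.233)·P·0.406.
P = 128.52/(0.406×0.767) = 412.71 kg/min.
Recycle L = 0.233×412.71 = 96.162 kg/min.
Combined feed J = 1260 + 96.162 = 1356.2 kg/min.
Overhead V = J − P = 1356.2 − 412.71 = 943.45 kg/min.

943.4 kg/min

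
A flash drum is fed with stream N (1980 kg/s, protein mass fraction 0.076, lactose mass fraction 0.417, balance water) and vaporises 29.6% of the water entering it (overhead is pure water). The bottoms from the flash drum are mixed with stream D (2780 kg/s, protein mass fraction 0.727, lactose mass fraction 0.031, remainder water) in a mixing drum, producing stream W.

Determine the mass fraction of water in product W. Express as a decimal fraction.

Vapour removed = 0.296×0.507×1980 = 297.14 kg/s; concentrate = 1682.9 kg/s.
water reaching the mixer = 706.72 (from concentrate) + 2780×0.242 = 1379.5 kg/s.
Product flow = 1682.9 + 2780 = 4462.9 kg/s; water fraction = 0.309.

0.309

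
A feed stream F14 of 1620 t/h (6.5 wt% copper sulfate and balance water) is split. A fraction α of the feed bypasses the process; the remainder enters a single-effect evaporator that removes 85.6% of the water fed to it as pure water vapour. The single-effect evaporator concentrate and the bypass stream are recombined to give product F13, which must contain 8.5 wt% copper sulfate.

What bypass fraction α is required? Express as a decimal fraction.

0.706

All 1620×0.065 = 105.3 t/h of copper sulfate reaches F13, so F13 = 105.3/0.085 = 1238.8 t/h and vapour = 381.18 t/h.
The evaporator receives (1−α)·1620 of feed at 0.935 water and removes 0.856 of that water:
0.856×0.935×(1−α)×1620 = 381.18
(1−α) = 381.18/1296.6 = 0.2940;  α = 0.7060.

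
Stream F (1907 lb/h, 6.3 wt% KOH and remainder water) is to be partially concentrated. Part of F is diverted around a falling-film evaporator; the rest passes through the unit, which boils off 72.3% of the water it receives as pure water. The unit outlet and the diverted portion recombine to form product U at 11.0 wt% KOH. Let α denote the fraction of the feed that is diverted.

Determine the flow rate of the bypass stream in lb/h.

All 1907×0.063 = 120.14 lb/h of KOH reaches U, so U = 120.14/0.110 = 1092.2 lb/h and vapour = 814.81 lb/h.
The evaporator receives (1−α)·1907 of feed at 0.937 water and removes 0.723 of that water:
0.723×0.937×(1−α)×1907 = 814.81
(1−α) = 814.81/1291.9 = 0.6307;  α = 0.3693.
Bypass flow = 0.3693×1907 = 704.24 lb/h.

704.2 lb/h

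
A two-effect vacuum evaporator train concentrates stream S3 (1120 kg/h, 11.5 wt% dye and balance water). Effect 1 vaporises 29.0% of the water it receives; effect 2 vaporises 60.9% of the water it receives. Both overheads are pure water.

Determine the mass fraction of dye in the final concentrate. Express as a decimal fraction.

0.3188

water in feed = 1120×0.885 = 991.2 kg/h.
After stage 1: water left = (1−0.290)×991.2 = 703.75; stream total = 832.55 kg/h.
After stage 2: water left = (1−0.609)×703.75 = 275.17; final concentrate = 403.97 kg/h.
dye fraction = 128.8/403.97 = 0.3188.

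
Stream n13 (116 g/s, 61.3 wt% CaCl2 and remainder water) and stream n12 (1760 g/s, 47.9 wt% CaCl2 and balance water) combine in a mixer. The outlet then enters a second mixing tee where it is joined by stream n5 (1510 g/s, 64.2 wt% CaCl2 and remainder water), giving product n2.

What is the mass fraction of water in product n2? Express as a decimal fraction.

Overall, product flow = 3386 g/s.
water in = 116×0.387 + 1760×0.521 + 1510×0.358 = 1502.4 g/s.
water fraction in n2 = 0.444.

0.444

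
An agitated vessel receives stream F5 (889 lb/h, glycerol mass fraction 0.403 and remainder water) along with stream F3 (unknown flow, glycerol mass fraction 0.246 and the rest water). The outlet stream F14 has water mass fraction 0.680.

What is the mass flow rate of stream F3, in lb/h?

Let F3 be the unknown flow. Total out = 889 + F3.
water balance: 530.73 + 0.754·F3 = 0.680·(889 + F3)
(0.754 − 0.680)·F3 = 0.680×889 − 530.73 = 73.787
F3 = 73.787 / 0.074 = 997.12 lb/h

997.1 lb/h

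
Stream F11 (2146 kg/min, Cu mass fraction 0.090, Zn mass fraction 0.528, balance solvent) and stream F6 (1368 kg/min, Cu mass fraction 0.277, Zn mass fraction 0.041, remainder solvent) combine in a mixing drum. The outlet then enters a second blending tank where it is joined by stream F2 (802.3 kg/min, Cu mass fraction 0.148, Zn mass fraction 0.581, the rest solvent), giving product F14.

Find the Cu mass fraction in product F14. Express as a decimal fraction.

0.160

Overall, product flow = 4316.3 kg/min.
Cu in = 2146×0.090 + 1368×0.277 + 802.3×0.148 = 690.82 kg/min.
Cu fraction in F14 = 0.160.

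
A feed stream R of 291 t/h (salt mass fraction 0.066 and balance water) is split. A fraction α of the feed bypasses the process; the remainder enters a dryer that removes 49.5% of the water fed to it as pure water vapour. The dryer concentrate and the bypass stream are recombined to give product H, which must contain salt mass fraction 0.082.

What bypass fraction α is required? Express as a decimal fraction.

0.578

All 291×0.066 = 19.206 t/h of salt reaches H, so H = 19.206/0.082 = 234.22 t/h and vapour = 56.78 t/h.
The evaporator receives (1−α)·291 of feed at 0.934 water and removes 0.495 of that water:
0.495×0.934×(1−α)×291 = 56.78
(1−α) = 56.78/134.54 = 0.4220;  α = 0.5780.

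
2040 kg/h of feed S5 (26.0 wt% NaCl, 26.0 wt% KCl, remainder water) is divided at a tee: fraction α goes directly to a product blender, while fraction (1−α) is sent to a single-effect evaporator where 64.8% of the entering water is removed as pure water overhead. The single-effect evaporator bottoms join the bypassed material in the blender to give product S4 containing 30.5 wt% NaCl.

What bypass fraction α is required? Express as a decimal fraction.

All 2040×0.260 = 530.4 kg/h of NaCl reaches S4, so S4 = 530.4/0.305 = 1739 kg/h and vapour = 300.98 kg/h.
The evaporator receives (1−α)·2040 of feed at 0.480 water and removes 0.648 of that water:
0.648×0.480×(1−α)×2040 = 300.98
(1−α) = 300.98/634.52 = 0.4743;  α = 0.5257.

0.526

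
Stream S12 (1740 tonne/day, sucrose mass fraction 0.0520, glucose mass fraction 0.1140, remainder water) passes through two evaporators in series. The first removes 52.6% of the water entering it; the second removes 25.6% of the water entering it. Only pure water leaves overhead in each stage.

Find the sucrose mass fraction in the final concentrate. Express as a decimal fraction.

water in feed = 1740×0.834 = 1451.2 tonne/day.
After stage 1: water left = (1−0.526)×1451.2 = 687.85; stream total = 976.69 tonne/day.
After stage 2: water left = (1−0.256)×687.85 = 511.76; final concentrate = 800.6 tonne/day.
sucrose fraction = 90.48/800.6 = 0.1130.

0.1130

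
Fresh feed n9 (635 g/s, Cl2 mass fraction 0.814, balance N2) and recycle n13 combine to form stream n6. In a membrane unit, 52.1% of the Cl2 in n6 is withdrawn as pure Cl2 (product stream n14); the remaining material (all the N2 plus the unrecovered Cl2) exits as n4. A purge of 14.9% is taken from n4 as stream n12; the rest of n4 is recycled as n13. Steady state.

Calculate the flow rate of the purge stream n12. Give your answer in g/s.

N2 enters only via n9 and leaves only via the purge: 635×0.186 = 0.149×(N2 in n4), and the membrane unit passes all N2, so N2 in n6 = N2 in n4 = 792.68 g/s.
Cl2 in n6: m_A = 635×0.814 + (1−0.149)·(1−0.521)·m_A, so m_A = 516.89/0.5924 = 872.58 g/s.
n4 = (1−0.521)×872.58 + 792.68 = 1210.6 g/s.
Purge n12 = 0.149×1210.6 = 180.39 g/s.

180.4 g/s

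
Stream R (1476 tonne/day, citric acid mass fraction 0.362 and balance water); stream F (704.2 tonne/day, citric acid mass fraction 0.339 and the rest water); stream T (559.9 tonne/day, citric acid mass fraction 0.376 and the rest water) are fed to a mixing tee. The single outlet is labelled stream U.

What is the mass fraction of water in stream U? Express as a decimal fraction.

0.641

Total flow out = 1476 + 704.2 + 559.9 = 2740.1 tonne/day.
water in = 1476×0.638 + 704.2×0.661 + 559.9×0.624 = 1756.5 tonne/day.
water mass fraction in U = 1756.5/2740.1 = 0.641.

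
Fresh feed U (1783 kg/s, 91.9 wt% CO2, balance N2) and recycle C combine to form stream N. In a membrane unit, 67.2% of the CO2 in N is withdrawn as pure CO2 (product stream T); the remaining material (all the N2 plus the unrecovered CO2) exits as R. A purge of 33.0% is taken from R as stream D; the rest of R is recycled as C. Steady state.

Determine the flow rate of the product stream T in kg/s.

CO2 in N: m_A = 1783×0.919 + (1−0.330)·(1−0.672)·m_A, so m_A = 1638.6/0.7802 = 2100.1 kg/s.
Product T = 0.672×2100.1 = 1411.3 kg/s.

1411 kg/s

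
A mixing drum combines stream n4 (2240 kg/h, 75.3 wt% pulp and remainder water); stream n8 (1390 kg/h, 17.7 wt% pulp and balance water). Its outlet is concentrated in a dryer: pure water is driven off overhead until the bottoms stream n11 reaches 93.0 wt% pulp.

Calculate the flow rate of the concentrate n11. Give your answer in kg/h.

2078 kg/h

pulp entering = 2240×0.753 + 1390×0.177 = 1932.8 kg/h.
All pulp reports to n11, so n11 = 1932.8/0.930 = 2078.2 kg/h.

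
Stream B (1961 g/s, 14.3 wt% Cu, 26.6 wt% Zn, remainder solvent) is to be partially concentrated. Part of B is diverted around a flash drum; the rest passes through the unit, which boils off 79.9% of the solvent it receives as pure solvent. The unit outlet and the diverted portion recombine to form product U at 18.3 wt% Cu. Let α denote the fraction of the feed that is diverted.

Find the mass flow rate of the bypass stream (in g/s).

1053 g/s

All 1961×0.143 = 280.42 g/s of Cu reaches U, so U = 280.42/0.183 = 1532.4 g/s and vapour = 428.63 g/s.
The evaporator receives (1−α)·1961 of feed at 0.591 solvent and removes 0.799 of that solvent:
0.799×0.591×(1−α)×1961 = 428.63
(1−α) = 428.63/926 = 0.4629;  α = 0.5371.
Bypass flow = 0.5371×1961 = 1053.3 g/s.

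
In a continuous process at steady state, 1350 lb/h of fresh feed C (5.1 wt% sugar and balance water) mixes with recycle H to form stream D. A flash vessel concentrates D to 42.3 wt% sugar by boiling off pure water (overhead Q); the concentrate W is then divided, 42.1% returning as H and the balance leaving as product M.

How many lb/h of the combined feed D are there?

Overall sugar balance (none leaves overhead): sugar in fresh feed = sugar in product, i.e. 1350×0.051 = (1−0.421)·W·0.423.
W = 68.85/(0.423×0.579) = 281.12 lb/h.
Recycle H = 0.421×281.12 = 118.35 lb/h.
Combined feed D = 1350 + 118.35 = 1468.3 lb/h.

1468 lb/h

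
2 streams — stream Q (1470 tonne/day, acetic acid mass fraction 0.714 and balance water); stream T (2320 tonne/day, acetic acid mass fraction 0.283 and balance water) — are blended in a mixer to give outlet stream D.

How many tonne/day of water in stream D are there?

2084 tonne/day

water out = water in = 1470×0.286 + 2320×0.717 = 2083.9 tonne/day.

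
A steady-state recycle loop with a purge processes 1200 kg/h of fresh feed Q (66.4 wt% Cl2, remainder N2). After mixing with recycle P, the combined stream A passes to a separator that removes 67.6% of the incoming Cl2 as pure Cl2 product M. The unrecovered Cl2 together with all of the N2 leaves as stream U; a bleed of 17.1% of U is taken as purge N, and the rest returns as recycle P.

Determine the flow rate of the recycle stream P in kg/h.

2247 kg/h

N2 enters only via Q and leaves only via the purge: 1200×0.336 = 0.171×(N2 in U), and the separator passes all N2, so N2 in A = N2 in U = 2357.9 kg/h.
Cl2 in A: m_A = 1200×0.664 + (1−0.171)·(1−0.676)·m_A, so m_A = 796.8/0.7314 = 1089.4 kg/h.
U = (1−0.676)×1089.4 + 2357.9 = 2710.9 kg/h.
Recycle P = (1−0.171)×2710.9 = 2247.3 kg/h.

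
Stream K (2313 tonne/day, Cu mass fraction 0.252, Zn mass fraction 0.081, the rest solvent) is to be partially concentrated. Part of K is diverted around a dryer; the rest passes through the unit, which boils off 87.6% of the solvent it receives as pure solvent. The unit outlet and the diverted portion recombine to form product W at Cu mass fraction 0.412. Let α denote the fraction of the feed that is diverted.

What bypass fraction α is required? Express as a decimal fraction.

0.335

All 2313×0.252 = 582.88 tonne/day of Cu reaches W, so W = 582.88/0.412 = 1414.7 tonne/day and vapour = 898.25 tonne/day.
The evaporator receives (1−α)·2313 of feed at 0.667 solvent and removes 0.876 of that solvent:
0.876×0.667×(1−α)×2313 = 898.25
(1−α) = 898.25/1351.5 = 0.6646;  α = 0.3354.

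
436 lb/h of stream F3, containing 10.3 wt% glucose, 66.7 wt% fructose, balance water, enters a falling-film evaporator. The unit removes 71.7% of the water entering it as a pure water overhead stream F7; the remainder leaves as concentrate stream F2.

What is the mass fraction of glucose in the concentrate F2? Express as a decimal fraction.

0.1233

glucose is not removed: 436×0.103 = 44.908 lb/h of glucose enters F2.
water entering = 436×0.230 = 100.28 lb/h; overhead removed = 0.717×100.28 = 71.901 lb/h.
Concentrate = 436 − 71.901 = 364.1 lb/h.
Mass fraction = 44.908/364.1 = 0.1233.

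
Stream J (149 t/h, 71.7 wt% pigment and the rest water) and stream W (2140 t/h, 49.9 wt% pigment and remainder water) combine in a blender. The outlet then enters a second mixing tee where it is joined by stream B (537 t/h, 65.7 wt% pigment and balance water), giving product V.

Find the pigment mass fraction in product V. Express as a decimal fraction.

0.541

Overall, product flow = 2826 t/h.
pigment in = 149×0.717 + 2140×0.499 + 537×0.657 = 1527.5 t/h.
pigment fraction in V = 0.541.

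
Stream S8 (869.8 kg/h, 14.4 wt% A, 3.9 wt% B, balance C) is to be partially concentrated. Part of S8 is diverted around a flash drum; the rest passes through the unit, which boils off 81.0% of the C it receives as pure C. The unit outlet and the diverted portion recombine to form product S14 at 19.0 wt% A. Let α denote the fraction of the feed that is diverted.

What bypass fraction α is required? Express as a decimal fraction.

All 869.8×0.144 = 125.25 kg/h of A reaches S14, so S14 = 125.25/0.190 = 659.22 kg/h and vapour = 210.58 kg/h.
The evaporator receives (1−α)·869.8 of feed at 0.817 C and removes 0.810 of that C:
0.810×0.817×(1−α)×869.8 = 210.58
(1−α) = 210.58/575.61 = 0.3658;  α = 0.6342.

0.634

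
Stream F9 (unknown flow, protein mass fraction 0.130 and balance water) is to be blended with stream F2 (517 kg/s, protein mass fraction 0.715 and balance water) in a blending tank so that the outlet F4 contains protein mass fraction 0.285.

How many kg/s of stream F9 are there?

Let F9 be the unknown flow. Total out = 517 + F9.
protein balance: 369.65 + 0.130·F9 = 0.285·(517 + F9)
(0.130 − 0.285)·F9 = 0.285×517 − 369.65 = -222.31
F9 = -222.31 / -0.155 = 1434.3 kg/s

1434 kg/s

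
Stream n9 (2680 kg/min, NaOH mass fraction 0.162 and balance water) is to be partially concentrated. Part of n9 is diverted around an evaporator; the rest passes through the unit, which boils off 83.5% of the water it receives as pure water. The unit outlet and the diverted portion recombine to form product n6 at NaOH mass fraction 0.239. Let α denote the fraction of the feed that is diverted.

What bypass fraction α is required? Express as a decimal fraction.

0.540

All 2680×0.162 = 434.16 kg/min of NaOH reaches n6, so n6 = 434.16/0.239 = 1816.6 kg/min and vapour = 863.43 kg/min.
The evaporator receives (1−α)·2680 of feed at 0.838 water and removes 0.835 of that water:
0.835×0.838×(1−α)×2680 = 863.43
(1−α) = 863.43/1875.3 = 0.4604;  α = 0.5396.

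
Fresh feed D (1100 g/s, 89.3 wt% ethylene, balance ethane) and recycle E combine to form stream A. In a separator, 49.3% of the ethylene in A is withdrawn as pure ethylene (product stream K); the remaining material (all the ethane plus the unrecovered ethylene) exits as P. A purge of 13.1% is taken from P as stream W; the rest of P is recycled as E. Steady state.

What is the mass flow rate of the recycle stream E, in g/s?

1554 g/s

ethane enters only via D and leaves only via the purge: 1100×0.107 = 0.131×(ethane in P), and the separator passes all ethane, so ethane in A = ethane in P = 898.47 g/s.
ethylene in A: m_A = 1100×0.893 + (1−0.131)·(1−0.493)·m_A, so m_A = 982.3/0.5594 = 1755.9 g/s.
P = (1−0.493)×1755.9 + 898.47 = 1788.7 g/s.
Recycle E = (1−0.131)×1788.7 = 1554.4 g/s.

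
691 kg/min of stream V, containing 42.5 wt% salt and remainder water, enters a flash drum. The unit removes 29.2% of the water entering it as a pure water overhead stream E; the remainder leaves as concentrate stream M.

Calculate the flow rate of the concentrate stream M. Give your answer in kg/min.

water entering = 691×0.575 = 397.32 kg/min; overhead removed = 0.292×397.32 = 116.02 kg/min.
Concentrate = 691 − 116.02 = 574.98 kg/min.

575 kg/min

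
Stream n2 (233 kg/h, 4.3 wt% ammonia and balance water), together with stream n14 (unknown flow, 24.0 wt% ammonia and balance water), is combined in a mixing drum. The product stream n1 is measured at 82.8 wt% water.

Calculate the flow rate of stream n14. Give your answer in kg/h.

442 kg/h

Let n14 be the unknown flow. Total out = 233 + n14.
water balance: 222.98 + 0.760·n14 = 0.828·(233 + n14)
(0.760 − 0.828)·n14 = 0.828×233 − 222.98 = -30.057
n14 = -30.057 / -0.068 = 442.01 kg/h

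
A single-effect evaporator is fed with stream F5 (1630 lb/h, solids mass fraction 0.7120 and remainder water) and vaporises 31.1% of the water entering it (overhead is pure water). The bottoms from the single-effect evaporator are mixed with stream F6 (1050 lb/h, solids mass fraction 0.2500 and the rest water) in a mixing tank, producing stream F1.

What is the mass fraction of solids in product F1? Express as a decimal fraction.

Vapour removed = 0.311×0.288×1630 = 146 lb/h; concentrate = 1484 lb/h.
solids reaching the mixer = 1160.6 (from concentrate) + 1050×0.250 = 1423.1 lb/h.
Product flow = 1484 + 1050 = 2534 lb/h; solids fraction = 0.5616.

0.5616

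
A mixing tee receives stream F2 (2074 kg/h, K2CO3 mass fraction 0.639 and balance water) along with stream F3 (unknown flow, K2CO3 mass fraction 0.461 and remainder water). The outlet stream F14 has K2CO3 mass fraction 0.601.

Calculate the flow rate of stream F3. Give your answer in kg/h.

Let F3 be the unknown flow. Total out = 2074 + F3.
K2CO3 balance: 1325.3 + 0.461·F3 = 0.601·(2074 + F3)
(0.461 − 0.601)·F3 = 0.601×2074 − 1325.3 = -78.812
F3 = -78.812 / -0.140 = 562.94 kg/h

562.9 kg/h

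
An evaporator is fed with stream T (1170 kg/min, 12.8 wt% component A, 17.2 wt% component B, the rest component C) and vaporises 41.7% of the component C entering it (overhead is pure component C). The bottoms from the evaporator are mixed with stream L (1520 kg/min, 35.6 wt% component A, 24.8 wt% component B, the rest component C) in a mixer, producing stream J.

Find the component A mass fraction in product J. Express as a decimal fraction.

Vapour removed = 0.417×0.700×1170 = 341.52 kg/min; concentrate = 828.48 kg/min.
component A reaching the mixer = 149.76 (from concentrate) + 1520×0.356 = 690.88 kg/min.
Product flow = 828.48 + 1520 = 2348.5 kg/min; component A fraction = 0.294.

0.294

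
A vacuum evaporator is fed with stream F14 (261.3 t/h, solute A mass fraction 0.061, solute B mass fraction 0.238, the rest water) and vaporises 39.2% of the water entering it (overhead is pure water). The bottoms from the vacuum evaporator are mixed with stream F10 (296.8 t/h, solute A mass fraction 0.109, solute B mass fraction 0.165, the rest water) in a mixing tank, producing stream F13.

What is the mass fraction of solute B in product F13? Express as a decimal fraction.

Vapour removed = 0.392×0.701×261.3 = 71.803 t/h; concentrate = 189.5 t/h.
solute B reaching the mixer = 62.189 (from concentrate) + 296.8×0.165 = 111.16 t/h.
Product flow = 189.5 + 296.8 = 486.3 t/h; solute B fraction = 0.229.

0.229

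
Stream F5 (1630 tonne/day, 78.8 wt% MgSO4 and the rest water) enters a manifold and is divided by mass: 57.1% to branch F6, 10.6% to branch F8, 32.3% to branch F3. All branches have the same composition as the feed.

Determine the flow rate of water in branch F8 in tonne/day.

36.63 tonne/day

Branch F8 total = 0.106×1630 = 172.78 tonne/day.
water in F8 = 0.212×172.78 = 36.629 tonne/day.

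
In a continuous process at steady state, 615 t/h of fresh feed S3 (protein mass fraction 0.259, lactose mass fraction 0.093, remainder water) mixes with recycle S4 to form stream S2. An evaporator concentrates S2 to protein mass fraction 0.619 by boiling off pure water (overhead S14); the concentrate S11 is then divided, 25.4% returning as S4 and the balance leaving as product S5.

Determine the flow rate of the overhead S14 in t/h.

357.7 t/h

Overall protein balance (none leaves overhead): protein in fresh feed = protein in product, i.e. 615×0.259 = (1−0.254)·S11·0.619.
S11 = 159.28/(0.619×0.746) = 344.94 t/h.
Recycle S4 = 0.254×344.94 = 87.615 t/h.
Combined feed S2 = 615 + 87.615 = 702.62 t/h.
Overhead S14 = S2 − S11 = 702.62 − 344.94 = 357.67 t/h.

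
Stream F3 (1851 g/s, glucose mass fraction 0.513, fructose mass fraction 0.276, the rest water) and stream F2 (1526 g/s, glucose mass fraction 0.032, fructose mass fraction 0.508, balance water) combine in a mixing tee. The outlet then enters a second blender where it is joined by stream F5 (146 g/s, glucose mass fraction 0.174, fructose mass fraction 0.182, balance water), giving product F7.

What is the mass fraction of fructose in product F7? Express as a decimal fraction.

Overall, product flow = 3523 g/s.
fructose in = 1851×0.276 + 1526×0.508 + 146×0.182 = 1312.7 g/s.
fructose fraction in F7 = 0.373.

0.373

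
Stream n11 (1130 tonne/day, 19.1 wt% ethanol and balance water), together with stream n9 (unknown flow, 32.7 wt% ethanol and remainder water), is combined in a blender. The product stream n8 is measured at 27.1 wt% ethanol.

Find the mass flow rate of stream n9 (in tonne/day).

Let n9 be the unknown flow. Total out = 1130 + n9.
ethanol balance: 215.83 + 0.327·n9 = 0.271·(1130 + n9)
(0.327 − 0.271)·n9 = 0.271×1130 − 215.83 = 90.4
n9 = 90.4 / 0.056 = 1614.3 tonne/day

1614 tonne/day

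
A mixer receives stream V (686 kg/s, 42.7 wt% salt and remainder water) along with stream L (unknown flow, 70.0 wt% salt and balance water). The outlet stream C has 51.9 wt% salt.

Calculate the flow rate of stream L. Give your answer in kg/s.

348.7 kg/s

Let L be the unknown flow. Total out = 686 + L.
salt balance: 292.92 + 0.700·L = 0.519·(686 + L)
(0.700 − 0.519)·L = 0.519×686 − 292.92 = 63.112
L = 63.112 / 0.181 = 348.69 kg/s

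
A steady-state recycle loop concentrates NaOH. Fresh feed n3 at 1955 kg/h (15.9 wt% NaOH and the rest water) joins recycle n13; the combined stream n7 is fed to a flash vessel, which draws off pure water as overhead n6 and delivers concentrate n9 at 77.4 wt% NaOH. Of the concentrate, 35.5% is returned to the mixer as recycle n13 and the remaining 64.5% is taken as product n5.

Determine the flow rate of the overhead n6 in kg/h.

1553 kg/h

Overall NaOH balance (none leaves overhead): NaOH in fresh feed = NaOH in product, i.e. 1955×0.159 = (1−0.355)·n9·0.774.
n9 = 310.85/(0.774×0.645) = 622.65 kg/h.
Recycle n13 = 0.355×622.65 = 221.04 kg/h.
Combined feed n7 = 1955 + 221.04 = 2176 kg/h.
Overhead n6 = n7 − n9 = 2176 − 622.65 = 1553.4 kg/h.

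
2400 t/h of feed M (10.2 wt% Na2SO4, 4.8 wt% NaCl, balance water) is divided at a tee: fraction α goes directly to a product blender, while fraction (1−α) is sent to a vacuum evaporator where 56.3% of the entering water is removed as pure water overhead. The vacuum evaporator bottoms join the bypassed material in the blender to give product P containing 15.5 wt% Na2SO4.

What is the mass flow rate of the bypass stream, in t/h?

All 2400×0.102 = 244.8 t/h of Na2SO4 reaches P, so P = 244.8/0.155 = 1579.4 t/h and vapour = 820.65 t/h.
The evaporator receives (1−α)·2400 of feed at 0.850 water and removes 0.563 of that water:
0.563×0.850×(1−α)×2400 = 820.65
(1−α) = 820.65/1148.5 = 0.7145;  α = 0.2855.
Bypass flow = 0.2855×2400 = 685.14 t/h.

685.1 t/h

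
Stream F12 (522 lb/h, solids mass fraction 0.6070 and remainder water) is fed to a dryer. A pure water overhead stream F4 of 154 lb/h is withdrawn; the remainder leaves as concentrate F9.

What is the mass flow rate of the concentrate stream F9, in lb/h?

368 lb/h

Concentrate = 522 − 154 = 368 lb/h.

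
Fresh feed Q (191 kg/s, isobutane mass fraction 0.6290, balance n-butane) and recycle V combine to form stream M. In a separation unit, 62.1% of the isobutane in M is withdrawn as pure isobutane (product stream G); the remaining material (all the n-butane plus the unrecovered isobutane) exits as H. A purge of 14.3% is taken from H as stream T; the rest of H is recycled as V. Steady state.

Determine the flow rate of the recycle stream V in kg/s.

n-butane enters only via Q and leaves only via the purge: 191×0.371 = 0.143×(n-butane in H), and the separation unit passes all n-butane, so n-butane in M = n-butane in H = 495.53 kg/s.
isobutane in M: m_A = 191×0.629 + (1−0.143)·(1−0.621)·m_A, so m_A = 120.14/0.6752 = 177.93 kg/s.
H = (1−0.621)×177.93 + 495.53 = 562.97 kg/s.
Recycle V = (1−0.143)×562.97 = 482.46 kg/s.

482.5 kg/s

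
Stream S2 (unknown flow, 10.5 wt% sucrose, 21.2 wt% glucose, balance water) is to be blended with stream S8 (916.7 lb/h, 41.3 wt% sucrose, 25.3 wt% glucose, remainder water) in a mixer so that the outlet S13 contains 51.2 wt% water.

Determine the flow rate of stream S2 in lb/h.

954.2 lb/h

Let S2 be the unknown flow. Total out = 916.7 + S2.
water balance: 306.18 + 0.683·S2 = 0.512·(916.7 + S2)
(0.683 − 0.512)·S2 = 0.512×916.7 − 306.18 = 163.17
S2 = 163.17 / 0.171 = 954.23 lb/h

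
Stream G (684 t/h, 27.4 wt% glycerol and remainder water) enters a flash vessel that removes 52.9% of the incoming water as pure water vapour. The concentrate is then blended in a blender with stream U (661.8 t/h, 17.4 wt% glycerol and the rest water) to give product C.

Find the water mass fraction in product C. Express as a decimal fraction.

Vapour removed = 0.529×0.726×684 = 262.69 t/h; concentrate = 421.31 t/h.
water reaching the mixer = 233.89 (from concentrate) + 661.8×0.826 = 780.54 t/h.
Product flow = 421.31 + 661.8 = 1083.1 t/h; water fraction = 0.7206.

0.7206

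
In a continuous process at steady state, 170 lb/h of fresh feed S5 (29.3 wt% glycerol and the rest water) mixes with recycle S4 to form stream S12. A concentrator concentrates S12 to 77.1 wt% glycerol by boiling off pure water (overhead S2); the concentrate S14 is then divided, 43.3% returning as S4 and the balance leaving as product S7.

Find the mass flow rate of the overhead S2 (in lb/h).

Overall glycerol balance (none leaves overhead): glycerol in fresh feed = glycerol in product, i.e. 170×0.293 = (1−0.433)·S14·0.771.
S14 = 49.81/(0.771×0.567) = 113.94 lb/h.
Recycle S4 = 0.433×113.94 = 49.336 lb/h.
Combined feed S12 = 170 + 49.336 = 219.34 lb/h.
Overhead S2 = S12 − S14 = 219.34 − 113.94 = 105.4 lb/h.

105.4 lb/h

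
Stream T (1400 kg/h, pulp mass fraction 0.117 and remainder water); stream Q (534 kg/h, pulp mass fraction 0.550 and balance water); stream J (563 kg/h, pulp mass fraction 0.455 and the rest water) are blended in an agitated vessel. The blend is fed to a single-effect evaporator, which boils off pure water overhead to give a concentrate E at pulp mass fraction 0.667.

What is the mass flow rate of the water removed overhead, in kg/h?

pulp entering = 1400×0.117 + 534×0.550 + 563×0.455 = 713.67 kg/h.
All pulp reports to E, so E = 713.67/0.667 = 1070 kg/h.
Total feed = 2497 kg/h; overhead = 2497 − 1070 = 1427 kg/h.

1427 kg/h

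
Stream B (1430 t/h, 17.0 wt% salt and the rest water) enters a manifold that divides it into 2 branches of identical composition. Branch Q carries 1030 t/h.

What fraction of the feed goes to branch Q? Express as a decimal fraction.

0.720

Fraction to Q = 1030/1430 = 0.7203.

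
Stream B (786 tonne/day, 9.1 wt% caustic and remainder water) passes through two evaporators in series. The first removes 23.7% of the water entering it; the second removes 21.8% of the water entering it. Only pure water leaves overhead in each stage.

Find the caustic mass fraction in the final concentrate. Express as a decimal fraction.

water in feed = 786×0.909 = 714.47 tonne/day.
After stage 1: water left = (1−0.237)×714.47 = 545.14; stream total = 616.67 tonne/day.
After stage 2: water left = (1−0.218)×545.14 = 426.3; final concentrate = 497.83 tonne/day.
caustic fraction = 71.526/497.83 = 0.1437.

0.1437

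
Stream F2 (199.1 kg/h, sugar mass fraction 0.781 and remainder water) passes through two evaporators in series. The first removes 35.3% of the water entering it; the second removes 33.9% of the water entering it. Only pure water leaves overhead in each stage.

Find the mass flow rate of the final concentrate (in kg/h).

water in feed = 199.1×0.219 = 43.603 kg/h.
After stage 1: water left = (1−0.353)×43.603 = 28.211; stream total = 183.71 kg/h.
After stage 2: water left = (1−0.339)×28.211 = 18.648; final concentrate = 174.14 kg/h.

174.1 kg/h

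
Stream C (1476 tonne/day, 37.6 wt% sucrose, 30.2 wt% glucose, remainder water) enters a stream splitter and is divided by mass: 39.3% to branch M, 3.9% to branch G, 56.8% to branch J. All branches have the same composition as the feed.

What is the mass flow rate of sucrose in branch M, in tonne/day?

218.1 tonne/day

Branch M total = 0.393×1476 = 580.07 tonne/day.
sucrose in M = 0.376×580.07 = 218.11 tonne/day.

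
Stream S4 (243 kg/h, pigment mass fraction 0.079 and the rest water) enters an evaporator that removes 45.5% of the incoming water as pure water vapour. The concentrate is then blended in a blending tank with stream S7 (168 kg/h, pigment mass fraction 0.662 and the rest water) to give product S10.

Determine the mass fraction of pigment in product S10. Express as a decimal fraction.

Vapour removed = 0.455×0.921×243 = 101.83 kg/h; concentrate = 141.17 kg/h.
pigment reaching the mixer = 19.197 (from concentrate) + 168×0.662 = 130.41 kg/h.
Product flow = 141.17 + 168 = 309.17 kg/h; pigment fraction = 0.422.

0.422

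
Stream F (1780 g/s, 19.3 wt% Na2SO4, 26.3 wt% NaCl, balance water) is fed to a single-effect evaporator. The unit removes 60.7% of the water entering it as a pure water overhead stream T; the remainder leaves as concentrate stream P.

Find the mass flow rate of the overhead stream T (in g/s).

587.8 g/s

water entering = 1780×0.544 = 968.32 g/s; overhead removed = 0.607×968.32 = 587.77 g/s.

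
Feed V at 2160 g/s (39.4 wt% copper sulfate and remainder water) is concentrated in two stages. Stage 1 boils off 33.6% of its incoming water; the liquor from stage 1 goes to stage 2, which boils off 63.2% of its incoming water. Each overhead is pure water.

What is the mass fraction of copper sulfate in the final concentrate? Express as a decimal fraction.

water in feed = 2160×0.606 = 1309 g/s.
After stage 1: water left = (1−0.336)×1309 = 869.15; stream total = 1720.2 g/s.
After stage 2: water left = (1−0.632)×869.15 = 319.85; final concentrate = 1170.9 g/s.
copper sulfate fraction = 851.04/1170.9 = 0.727.

0.727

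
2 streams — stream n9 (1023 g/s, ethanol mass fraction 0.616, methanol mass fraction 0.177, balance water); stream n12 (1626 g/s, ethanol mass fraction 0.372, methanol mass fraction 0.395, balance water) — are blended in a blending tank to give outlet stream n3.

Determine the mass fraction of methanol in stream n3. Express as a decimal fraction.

0.311

Total flow out = 1023 + 1626 = 2649 g/s.
methanol in = 1023×0.177 + 1626×0.395 = 823.34 g/s.
methanol mass fraction in n3 = 823.34/2649 = 0.311.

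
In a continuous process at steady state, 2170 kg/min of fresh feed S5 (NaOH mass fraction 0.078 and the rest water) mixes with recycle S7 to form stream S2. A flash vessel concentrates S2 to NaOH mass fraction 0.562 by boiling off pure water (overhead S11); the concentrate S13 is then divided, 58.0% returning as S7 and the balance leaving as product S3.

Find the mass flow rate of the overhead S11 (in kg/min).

Overall NaOH balance (none leaves overhead): NaOH in fresh feed = NaOH in product, i.e. 2170×0.078 = (1−0.580)·S13·0.562.
S13 = 169.26/(0.562×0.420) = 717.08 kg/min.
Recycle S7 = 0.580×717.08 = 415.91 kg/min.
Combined feed S2 = 2170 + 415.91 = 2585.9 kg/min.
Overhead S11 = S2 − S13 = 2585.9 − 717.08 = 1868.8 kg/min.

1869 kg/min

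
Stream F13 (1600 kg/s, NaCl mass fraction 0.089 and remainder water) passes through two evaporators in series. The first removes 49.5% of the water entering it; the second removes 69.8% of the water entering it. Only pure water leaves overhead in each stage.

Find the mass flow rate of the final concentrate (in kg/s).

water in feed = 1600×0.911 = 1457.6 kg/s.
After stage 1: water left = (1−0.495)×1457.6 = 736.09; stream total = 878.49 kg/s.
After stage 2: water left = (1−0.698)×736.09 = 222.3; final concentrate = 364.7 kg/s.

364.7 kg/s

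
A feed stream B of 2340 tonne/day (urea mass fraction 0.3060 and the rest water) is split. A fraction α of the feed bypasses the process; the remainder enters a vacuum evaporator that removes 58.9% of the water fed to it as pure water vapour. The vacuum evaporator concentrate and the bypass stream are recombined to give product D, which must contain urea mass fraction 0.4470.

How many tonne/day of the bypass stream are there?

534.3 tonne/day

All 2340×0.306 = 716.04 tonne/day of urea reaches D, so D = 716.04/0.447 = 1601.9 tonne/day and vapour = 738.12 tonne/day.
The evaporator receives (1−α)·2340 of feed at 0.694 water and removes 0.589 of that water:
0.589×0.694×(1−α)×2340 = 738.12
(1−α) = 738.12/956.51 = 0.7717;  α = 0.2283.
Bypass flow = 0.2283×2340 = 534.27 tonne/day.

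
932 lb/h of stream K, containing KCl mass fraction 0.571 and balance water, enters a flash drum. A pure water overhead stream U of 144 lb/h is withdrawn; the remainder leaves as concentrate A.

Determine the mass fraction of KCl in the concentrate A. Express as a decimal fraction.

KCl is not removed: 932×0.571 = 532.17 lb/h of KCl enters A.
Concentrate = 932 − 144 = 788 lb/h.
Mass fraction = 532.17/788 = 0.675.

0.675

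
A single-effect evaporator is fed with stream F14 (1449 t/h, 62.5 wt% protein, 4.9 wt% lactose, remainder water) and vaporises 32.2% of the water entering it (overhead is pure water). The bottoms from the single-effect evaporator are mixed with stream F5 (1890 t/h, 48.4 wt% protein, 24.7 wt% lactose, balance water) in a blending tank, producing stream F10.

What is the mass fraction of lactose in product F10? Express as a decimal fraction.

Vapour removed = 0.322×0.326×1449 = 152.1 t/h; concentrate = 1296.9 t/h.
lactose reaching the mixer = 71.001 (from concentrate) + 1890×0.247 = 537.83 t/h.
Product flow = 1296.9 + 1890 = 3186.9 t/h; lactose fraction = 0.169.

0.169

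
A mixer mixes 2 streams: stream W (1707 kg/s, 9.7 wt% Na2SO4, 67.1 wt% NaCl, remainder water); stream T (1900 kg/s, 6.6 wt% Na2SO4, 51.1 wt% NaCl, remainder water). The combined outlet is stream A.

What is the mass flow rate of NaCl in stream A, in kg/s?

NaCl out = NaCl in = 1707×0.671 + 1900×0.511 = 2116.3 kg/s.

2116 kg/s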